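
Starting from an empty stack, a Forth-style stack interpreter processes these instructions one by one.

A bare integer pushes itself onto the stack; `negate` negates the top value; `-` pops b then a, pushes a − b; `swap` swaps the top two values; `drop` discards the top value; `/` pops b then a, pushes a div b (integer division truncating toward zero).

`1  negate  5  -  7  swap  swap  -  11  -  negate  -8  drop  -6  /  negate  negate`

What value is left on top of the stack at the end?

1      -> [1]
negate -> [-1]
5      -> [-1, 5]
-      -> [-6]
7      -> [-6, 7]
swap   -> [7, -6]
swap   -> [-6, 7]
-      -> [-13]
11     -> [-13, 11]
-      -> [-24]
negate -> [24]
-8     -> [24, -8]
drop   -> [24]
-6     -> [24, -6]
/      -> [-4]
negate -> [4]
negate -> [-4]

-4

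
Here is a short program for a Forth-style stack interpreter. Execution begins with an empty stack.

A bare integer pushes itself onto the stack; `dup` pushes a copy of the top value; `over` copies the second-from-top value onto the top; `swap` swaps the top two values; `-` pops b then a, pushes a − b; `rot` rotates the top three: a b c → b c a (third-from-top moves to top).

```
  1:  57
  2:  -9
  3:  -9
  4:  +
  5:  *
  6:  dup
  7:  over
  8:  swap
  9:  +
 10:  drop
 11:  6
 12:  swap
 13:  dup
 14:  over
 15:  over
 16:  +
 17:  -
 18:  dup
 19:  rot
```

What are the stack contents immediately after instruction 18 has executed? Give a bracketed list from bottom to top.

[6, -1026, 1026, 1026]

57    57
-9    57 -9
-9    57 -9 -9
+     57 -18
*     -1026
dup   -1026 -1026
over  -1026 -1026 -1026
swap  -1026 -1026 -1026
+     -1026 -2052
drop  -1026
6     -1026 6
swap  6 -1026
dup   6 -1026 -1026
over  6 -1026 -1026 -1026
over  6 -1026 -1026 -1026 -1026
+     6 -1026 -1026 -2052
-     6 -1026 1026
dup   6 -1026 1026 1026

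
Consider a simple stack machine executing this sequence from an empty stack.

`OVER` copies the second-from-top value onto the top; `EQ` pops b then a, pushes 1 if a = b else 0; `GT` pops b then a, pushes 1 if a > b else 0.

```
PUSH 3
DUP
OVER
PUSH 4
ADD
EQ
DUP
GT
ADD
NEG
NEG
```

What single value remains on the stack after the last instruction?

PUSH 3 -> [3]
DUP    -> [3, 3]
OVER   -> [3, 3, 3]
PUSH 4 -> [3, 3, 3, 4]
ADD    -> [3, 3, 7]
EQ     -> [3, 0]
DUP    -> [3, 0, 0]
GT     -> [3, 0]
ADD    -> [3]
NEG    -> [-3]
NEG    -> [3]

3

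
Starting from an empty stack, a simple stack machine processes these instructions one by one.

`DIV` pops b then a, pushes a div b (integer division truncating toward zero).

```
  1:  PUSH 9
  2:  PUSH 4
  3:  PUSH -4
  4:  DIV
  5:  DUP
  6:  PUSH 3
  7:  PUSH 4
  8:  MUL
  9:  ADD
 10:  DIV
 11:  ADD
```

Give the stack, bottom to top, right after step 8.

[9, -1, -1, 12]

PUSH 9  -> 9
PUSH 4  -> 9 4
PUSH -4 -> 9 4 -4
DIV     -> 9 -1
DUP     -> 9 -1 -1
PUSH 3  -> 9 -1 -1 3
PUSH 4  -> 9 -1 -1 3 4
MUL     -> 9 -1 -1 12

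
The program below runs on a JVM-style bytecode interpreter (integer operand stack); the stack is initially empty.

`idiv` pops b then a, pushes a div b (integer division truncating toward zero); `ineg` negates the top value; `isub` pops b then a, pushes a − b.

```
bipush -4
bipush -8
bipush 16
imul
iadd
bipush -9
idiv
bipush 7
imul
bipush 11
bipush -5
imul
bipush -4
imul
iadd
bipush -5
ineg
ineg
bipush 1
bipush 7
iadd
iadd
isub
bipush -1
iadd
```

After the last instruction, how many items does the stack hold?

bipush -4  [-4]
bipush -8  [-4, -8]
bipush 16  [-4, -8, 16]
imul       [-4, -128]
iadd       [-132]
bipush -9  [-132, -9]
idiv       [14]
bipush 7   [14, 7]
imul       [98]
bipush 11  [98, 11]
bipush -5  [98, 11, -5]
imul       [98, -55]
bipush -4  [98, -55, -4]
imul       [98, 220]
iadd       [318]
bipush -5  [318, -5]
ineg       [318, 5]
ineg       [318, -5]
bipush 1   [318, -5, 1]
bipush 7   [318, -5, 1, 7]
iadd       [318, -5, 8]
iadd       [318, 3]
isub       [315]
bipush -1  [315, -1]
iadd       [314]

1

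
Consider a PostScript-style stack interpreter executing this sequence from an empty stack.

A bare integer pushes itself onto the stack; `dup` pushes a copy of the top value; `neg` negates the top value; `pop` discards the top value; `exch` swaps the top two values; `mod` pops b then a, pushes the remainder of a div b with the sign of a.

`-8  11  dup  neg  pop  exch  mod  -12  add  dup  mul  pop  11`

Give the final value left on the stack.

-8   → -8
11   → -8 11
dup  → -8 11 11
neg  → -8 11 -11
pop  → -8 11
exch → 11 -8
mod  → 3
-12  → 3 -12
add  → -9
dup  → -9 -9
mul  → 81
pop  → (empty)
11   → 11

11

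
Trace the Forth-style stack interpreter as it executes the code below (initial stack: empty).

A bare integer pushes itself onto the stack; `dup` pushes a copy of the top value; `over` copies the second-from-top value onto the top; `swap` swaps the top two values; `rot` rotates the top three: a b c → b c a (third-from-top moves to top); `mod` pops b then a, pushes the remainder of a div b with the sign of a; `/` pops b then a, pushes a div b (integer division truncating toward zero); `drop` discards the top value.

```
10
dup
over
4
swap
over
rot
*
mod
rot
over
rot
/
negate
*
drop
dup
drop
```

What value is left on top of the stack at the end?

10

10     : [10]
dup    : [10, 10]
over   : [10, 10, 10]
4      : [10, 10, 10, 4]
swap   : [10, 10, 4, 10]
over   : [10, 10, 4, 10, 4]
rot    : [10, 10, 10, 4, 4]
*      : [10, 10, 10, 16]
mod    : [10, 10, 10]
rot    : [10, 10, 10]
over   : [10, 10, 10, 10]
rot    : [10, 10, 10, 10]
/      : [10, 10, 1]
negate : [10, 10, -1]
*      : [10, -10]
drop   : [10]
dup    : [10, 10]
drop   : [10]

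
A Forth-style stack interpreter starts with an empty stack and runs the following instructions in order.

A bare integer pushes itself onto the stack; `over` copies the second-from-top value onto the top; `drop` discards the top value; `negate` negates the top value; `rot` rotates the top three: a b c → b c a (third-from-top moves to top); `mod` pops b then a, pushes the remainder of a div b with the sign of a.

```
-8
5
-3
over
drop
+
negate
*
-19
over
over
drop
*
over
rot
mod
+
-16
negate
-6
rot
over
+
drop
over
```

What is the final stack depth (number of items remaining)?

-8     : [-8]
5      : [-8, 5]
-3     : [-8, 5, -3]
over   : [-8, 5, -3, 5]
drop   : [-8, 5, -3]
+      : [-8, 2]
negate : [-8, -2]
*      : [16]
-19    : [16, -19]
over   : [16, -19, 16]
over   : [16, -19, 16, -19]
drop   : [16, -19, 16]
*      : [16, -304]
over   : [16, -304, 16]
rot    : [-304, 16, 16]
mod    : [-304, 0]
+      : [-304]
-16    : [-304, -16]
negate : [-304, 16]
-6     : [-304, 16, -6]
rot    : [16, -6, -304]
over   : [16, -6, -304, -6]
+      : [16, -6, -310]
drop   : [16, -6]
over   : [16, -6, 16]

3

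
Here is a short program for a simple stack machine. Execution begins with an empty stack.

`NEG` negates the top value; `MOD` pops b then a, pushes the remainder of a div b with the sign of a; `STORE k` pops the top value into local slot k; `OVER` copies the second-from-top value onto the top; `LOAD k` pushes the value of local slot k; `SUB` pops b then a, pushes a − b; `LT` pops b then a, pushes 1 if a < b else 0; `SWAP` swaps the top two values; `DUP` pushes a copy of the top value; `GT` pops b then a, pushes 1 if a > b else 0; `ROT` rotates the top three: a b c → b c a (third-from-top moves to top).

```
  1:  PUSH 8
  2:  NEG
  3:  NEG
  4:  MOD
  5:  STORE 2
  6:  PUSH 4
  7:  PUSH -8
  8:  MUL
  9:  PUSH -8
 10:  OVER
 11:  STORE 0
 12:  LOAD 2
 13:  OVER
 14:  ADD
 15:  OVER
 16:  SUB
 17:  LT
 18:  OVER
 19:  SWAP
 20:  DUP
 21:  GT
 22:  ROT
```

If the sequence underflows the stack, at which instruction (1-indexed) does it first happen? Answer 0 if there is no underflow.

4

PUSH 8 : 8
NEG    : -8
NEG    : 8
MOD  — needs 2 operands, stack has 1 → underflow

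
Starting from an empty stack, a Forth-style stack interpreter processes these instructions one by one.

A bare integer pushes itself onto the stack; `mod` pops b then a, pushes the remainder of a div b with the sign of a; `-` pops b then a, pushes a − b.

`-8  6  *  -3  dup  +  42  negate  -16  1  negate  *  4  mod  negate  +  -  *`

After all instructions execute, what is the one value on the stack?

-1728

-8     → [-8]
6      → [-8, 6]
*      → [-48]
-3     → [-48, -3]
dup    → [-48, -3, -3]
+      → [-48, -6]
42     → [-48, -6, 42]
negate → [-48, -6, -42]
-16    → [-48, -6, -42, -16]
1      → [-48, -6, -42, -16, 1]
negate → [-48, -6, -42, -16, -1]
*      → [-48, -6, -42, 16]
4      → [-48, -6, -42, 16, 4]
mod    → [-48, -6, -42, 0]
negate → [-48, -6, -42, 0]
+      → [-48, -6, -42]
-      → [-48, 36]
*      → [-1728]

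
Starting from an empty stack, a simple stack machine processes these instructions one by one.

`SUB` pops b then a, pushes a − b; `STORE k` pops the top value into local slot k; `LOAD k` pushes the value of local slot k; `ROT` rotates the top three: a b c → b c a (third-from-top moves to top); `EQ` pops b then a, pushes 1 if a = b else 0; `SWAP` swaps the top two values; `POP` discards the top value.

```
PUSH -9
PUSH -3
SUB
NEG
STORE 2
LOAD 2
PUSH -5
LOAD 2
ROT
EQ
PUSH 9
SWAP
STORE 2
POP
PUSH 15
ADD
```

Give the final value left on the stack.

PUSH -9  -9
PUSH -3  -9 -3
SUB      -6
NEG      6
STORE 2  (empty)
LOAD 2   6
PUSH -5  6 -5
LOAD 2   6 -5 6
ROT      -5 6 6
EQ       -5 1
PUSH 9   -5 1 9
SWAP     -5 9 1
STORE 2  -5 9
POP      -5
PUSH 15  -5 15
ADD      10

10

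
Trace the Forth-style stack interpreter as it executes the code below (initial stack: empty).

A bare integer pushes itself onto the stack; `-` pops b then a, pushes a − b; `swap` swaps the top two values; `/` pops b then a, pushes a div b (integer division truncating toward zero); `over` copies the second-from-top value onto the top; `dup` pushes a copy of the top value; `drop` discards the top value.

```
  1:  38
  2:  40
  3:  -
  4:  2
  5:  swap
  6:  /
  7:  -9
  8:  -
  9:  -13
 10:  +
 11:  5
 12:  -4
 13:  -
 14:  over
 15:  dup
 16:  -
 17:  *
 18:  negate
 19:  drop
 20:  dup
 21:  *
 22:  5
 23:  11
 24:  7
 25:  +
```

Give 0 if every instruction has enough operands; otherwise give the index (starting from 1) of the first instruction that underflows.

0

38     → 38
40     → 38 40
-      → -2
2      → -2 2
swap   → 2 -2
/      → -1
-9     → -1 -9
-      → 8
-13    → 8 -13
+      → -5
5      → -5 5
-4     → -5 5 -4
-      → -5 9
over   → -5 9 -5
dup    → -5 9 -5 -5
-      → -5 9 0
*      → -5 0
negate → -5 0
drop   → -5
dup    → -5 -5
*      → 25
5      → 25 5
11     → 25 5 11
7      → 25 5 11 7
+      → 25 5 18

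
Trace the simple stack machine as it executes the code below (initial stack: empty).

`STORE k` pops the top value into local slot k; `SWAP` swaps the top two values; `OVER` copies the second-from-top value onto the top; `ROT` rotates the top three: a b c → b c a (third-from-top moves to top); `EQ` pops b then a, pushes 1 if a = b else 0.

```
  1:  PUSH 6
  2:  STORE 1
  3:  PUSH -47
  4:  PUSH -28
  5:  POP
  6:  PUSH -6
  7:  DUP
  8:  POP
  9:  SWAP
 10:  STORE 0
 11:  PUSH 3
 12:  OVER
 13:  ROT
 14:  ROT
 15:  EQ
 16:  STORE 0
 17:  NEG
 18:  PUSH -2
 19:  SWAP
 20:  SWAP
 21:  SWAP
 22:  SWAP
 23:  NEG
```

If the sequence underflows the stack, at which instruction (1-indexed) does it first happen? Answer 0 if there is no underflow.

PUSH 6   : [6]
STORE 1  : []
PUSH -47 : [-47]
PUSH -28 : [-47, -28]
POP      : [-47]
PUSH -6  : [-47, -6]
DUP      : [-47, -6, -6]
POP      : [-47, -6]
SWAP     : [-6, -47]
STORE 0  : [-6]
PUSH 3   : [-6, 3]
OVER     : [-6, 3, -6]
ROT      : [3, -6, -6]
ROT      : [-6, -6, 3]
EQ       : [-6, 0]
STORE 0  : [-6]
NEG      : [6]
PUSH -2  : [6, -2]
SWAP     : [-2, 6]
SWAP     : [6, -2]
SWAP     : [-2, 6]
SWAP     : [6, -2]
NEG      : [6, 2]

0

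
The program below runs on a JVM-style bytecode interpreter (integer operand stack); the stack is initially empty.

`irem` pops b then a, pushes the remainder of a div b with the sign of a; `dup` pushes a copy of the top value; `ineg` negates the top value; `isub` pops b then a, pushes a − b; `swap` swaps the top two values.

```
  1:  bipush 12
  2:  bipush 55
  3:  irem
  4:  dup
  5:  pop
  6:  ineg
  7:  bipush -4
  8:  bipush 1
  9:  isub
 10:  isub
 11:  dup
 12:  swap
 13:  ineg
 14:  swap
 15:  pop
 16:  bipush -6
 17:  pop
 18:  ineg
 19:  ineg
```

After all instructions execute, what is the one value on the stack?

7

bipush 12 -> [12]
bipush 55 -> [12, 55]
irem      -> [12]
dup       -> [12, 12]
pop       -> [12]
ineg      -> [-12]
bipush -4 -> [-12, -4]
bipush 1  -> [-12, -4, 1]
isub      -> [-12, -5]
isub      -> [-7]
dup       -> [-7, -7]
swap      -> [-7, -7]
ineg      -> [-7, 7]
swap      -> [7, -7]
pop       -> [7]
bipush -6 -> [7, -6]
pop       -> [7]
ineg      -> [-7]
ineg      -> [7]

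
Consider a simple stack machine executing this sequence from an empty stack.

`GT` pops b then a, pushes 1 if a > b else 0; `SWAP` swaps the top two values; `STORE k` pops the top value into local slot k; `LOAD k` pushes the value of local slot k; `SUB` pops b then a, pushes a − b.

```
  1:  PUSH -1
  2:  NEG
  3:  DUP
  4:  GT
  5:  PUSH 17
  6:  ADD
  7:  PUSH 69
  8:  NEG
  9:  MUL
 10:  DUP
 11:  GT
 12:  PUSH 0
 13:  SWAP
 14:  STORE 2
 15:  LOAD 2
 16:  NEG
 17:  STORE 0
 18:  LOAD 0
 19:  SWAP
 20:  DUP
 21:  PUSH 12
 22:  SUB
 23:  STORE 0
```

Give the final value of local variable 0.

PUSH -1 -> [-1]
NEG     -> [1]
DUP     -> [1, 1]
GT      -> [0]
PUSH 17 -> [0, 17]
ADD     -> [17]
PUSH 69 -> [17, 69]
NEG     -> [17, -69]
MUL     -> [-1173]
DUP     -> [-1173, -1173]
GT      -> [0]
PUSH 0  -> [0, 0]
SWAP    -> [0, 0]
STORE 2 -> [0]
LOAD 2  -> [0, 0]
NEG     -> [0, 0]
STORE 0 -> [0]
LOAD 0  -> [0, 0]
SWAP    -> [0, 0]
DUP     -> [0, 0, 0]
PUSH 12 -> [0, 0, 0, 12]
SUB     -> [0, 0, -12]
STORE 0 -> [0, 0]

-12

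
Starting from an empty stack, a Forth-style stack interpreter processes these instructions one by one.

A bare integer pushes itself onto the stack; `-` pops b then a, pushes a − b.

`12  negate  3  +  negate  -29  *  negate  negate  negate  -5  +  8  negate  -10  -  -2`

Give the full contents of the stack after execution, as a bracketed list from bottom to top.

[256, 2, -2]

12     : [12]
negate : [-12]
3      : [-12, 3]
+      : [-9]
negate : [9]
-29    : [9, -29]
*      : [-261]
negate : [261]
negate : [-261]
negate : [261]
-5     : [261, -5]
+      : [256]
8      : [256, 8]
negate : [256, -8]
-10    : [256, -8, -10]
-      : [256, 2]
-2     : [256, 2, -2]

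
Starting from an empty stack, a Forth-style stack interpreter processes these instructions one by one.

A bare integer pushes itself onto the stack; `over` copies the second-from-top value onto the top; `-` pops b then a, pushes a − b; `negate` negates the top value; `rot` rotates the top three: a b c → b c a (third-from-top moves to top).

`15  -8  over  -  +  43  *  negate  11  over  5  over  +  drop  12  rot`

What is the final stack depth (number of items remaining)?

4

15     : 15
-8     : 15 -8
over   : 15 -8 15
-      : 15 -23
+      : -8
43     : -8 43
*      : -344
negate : 344
11     : 344 11
over   : 344 11 344
5      : 344 11 344 5
over   : 344 11 344 5 344
+      : 344 11 344 349
drop   : 344 11 344
12     : 344 11 344 12
rot    : 344 344 12 11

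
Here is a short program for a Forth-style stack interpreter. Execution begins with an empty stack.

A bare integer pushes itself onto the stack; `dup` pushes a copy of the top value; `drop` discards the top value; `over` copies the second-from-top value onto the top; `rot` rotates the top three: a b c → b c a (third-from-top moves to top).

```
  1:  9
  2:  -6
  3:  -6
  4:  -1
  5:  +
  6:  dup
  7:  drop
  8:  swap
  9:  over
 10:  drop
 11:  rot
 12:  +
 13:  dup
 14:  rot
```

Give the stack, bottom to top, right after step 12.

[-7, 3]

9    -> 9
-6   -> 9 -6
-6   -> 9 -6 -6
-1   -> 9 -6 -6 -1
+    -> 9 -6 -7
dup  -> 9 -6 -7 -7
drop -> 9 -6 -7
swap -> 9 -7 -6
over -> 9 -7 -6 -7
drop -> 9 -7 -6
rot  -> -7 -6 9
+    -> -7 3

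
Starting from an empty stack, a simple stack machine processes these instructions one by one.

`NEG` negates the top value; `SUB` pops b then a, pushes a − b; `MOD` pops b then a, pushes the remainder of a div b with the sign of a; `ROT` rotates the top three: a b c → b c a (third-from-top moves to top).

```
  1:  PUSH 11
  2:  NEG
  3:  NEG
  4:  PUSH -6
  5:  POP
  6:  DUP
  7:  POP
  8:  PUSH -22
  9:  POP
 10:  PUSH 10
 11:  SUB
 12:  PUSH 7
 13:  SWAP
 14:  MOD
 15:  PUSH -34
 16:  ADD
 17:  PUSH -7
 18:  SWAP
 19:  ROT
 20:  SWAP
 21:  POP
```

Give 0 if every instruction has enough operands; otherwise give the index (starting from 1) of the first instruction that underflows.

19

PUSH 11  : 11
NEG      : -11
NEG      : 11
PUSH -6  : 11 -6
POP      : 11
DUP      : 11 11
POP      : 11
PUSH -22 : 11 -22
POP      : 11
PUSH 10  : 11 10
SUB      : 1
PUSH 7   : 1 7
SWAP     : 7 1
MOD      : 0
PUSH -34 : 0 -34
ADD      : -34
PUSH -7  : -34 -7
SWAP     : -7 -34
ROT  — needs 3 operands, stack has 2 → underflow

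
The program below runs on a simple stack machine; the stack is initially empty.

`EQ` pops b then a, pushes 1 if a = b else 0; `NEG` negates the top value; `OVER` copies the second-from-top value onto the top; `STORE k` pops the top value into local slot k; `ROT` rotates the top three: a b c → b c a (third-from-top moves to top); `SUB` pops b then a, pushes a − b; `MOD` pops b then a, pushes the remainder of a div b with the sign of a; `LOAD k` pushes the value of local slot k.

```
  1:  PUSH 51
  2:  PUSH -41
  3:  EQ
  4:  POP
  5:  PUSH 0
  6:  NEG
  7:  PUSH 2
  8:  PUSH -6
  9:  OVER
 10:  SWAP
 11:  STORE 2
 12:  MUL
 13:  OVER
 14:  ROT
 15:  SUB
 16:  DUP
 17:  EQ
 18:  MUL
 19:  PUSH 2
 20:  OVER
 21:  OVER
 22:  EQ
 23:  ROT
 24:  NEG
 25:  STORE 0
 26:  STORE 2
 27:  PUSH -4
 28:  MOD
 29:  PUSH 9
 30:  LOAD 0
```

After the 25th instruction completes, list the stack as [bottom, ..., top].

[2, 0]

PUSH 51   51
PUSH -41  51 -41
EQ        0
POP       (empty)
PUSH 0    0
NEG       0
PUSH 2    0 2
PUSH -6   0 2 -6
OVER      0 2 -6 2
SWAP      0 2 2 -6
STORE 2   0 2 2
MUL       0 4
OVER      0 4 0
ROT       4 0 0
SUB       4 0
DUP       4 0 0
EQ        4 1
MUL       4
PUSH 2    4 2
OVER      4 2 4
OVER      4 2 4 2
EQ        4 2 0
ROT       2 0 4
NEG       2 0 -4
STORE 0   2 0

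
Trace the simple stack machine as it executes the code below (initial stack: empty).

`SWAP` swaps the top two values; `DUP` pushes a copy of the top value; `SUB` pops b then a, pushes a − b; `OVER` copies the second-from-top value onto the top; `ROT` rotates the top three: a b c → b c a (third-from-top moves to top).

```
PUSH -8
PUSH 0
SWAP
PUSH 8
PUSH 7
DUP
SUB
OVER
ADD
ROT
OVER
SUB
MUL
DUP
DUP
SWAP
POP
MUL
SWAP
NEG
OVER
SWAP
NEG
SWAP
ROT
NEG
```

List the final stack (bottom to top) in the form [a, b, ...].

PUSH -8  -8
PUSH 0   -8 0
SWAP     0 -8
PUSH 8   0 -8 8
PUSH 7   0 -8 8 7
DUP      0 -8 8 7 7
SUB      0 -8 8 0
OVER     0 -8 8 0 8
ADD      0 -8 8 8
ROT      0 8 8 -8
OVER     0 8 8 -8 8
SUB      0 8 8 -16
MUL      0 8 -128
DUP      0 8 -128 -128
DUP      0 8 -128 -128 -128
SWAP     0 8 -128 -128 -128
POP      0 8 -128 -128
MUL      0 8 16384
SWAP     0 16384 8
NEG      0 16384 -8
OVER     0 16384 -8 16384
SWAP     0 16384 16384 -8
NEG      0 16384 16384 8
SWAP     0 16384 8 16384
ROT      0 8 16384 16384
NEG      0 8 16384 -16384

[0, 8, 16384, -16384]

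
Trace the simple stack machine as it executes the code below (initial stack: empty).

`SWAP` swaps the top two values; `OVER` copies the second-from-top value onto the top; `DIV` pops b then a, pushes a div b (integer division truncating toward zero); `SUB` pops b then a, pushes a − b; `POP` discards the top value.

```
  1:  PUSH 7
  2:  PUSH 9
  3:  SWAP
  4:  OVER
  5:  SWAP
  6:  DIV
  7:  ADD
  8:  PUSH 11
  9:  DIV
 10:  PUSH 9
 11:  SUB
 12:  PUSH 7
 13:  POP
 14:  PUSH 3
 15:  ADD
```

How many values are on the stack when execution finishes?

1

PUSH 7  → [7]
PUSH 9  → [7, 9]
SWAP    → [9, 7]
OVER    → [9, 7, 9]
SWAP    → [9, 9, 7]
DIV     → [9, 1]
ADD     → [10]
PUSH 11 → [10, 11]
DIV     → [0]
PUSH 9  → [0, 9]
SUB     → [-9]
PUSH 7  → [-9, 7]
POP     → [-9]
PUSH 3  → [-9, 3]
ADD     → [-6]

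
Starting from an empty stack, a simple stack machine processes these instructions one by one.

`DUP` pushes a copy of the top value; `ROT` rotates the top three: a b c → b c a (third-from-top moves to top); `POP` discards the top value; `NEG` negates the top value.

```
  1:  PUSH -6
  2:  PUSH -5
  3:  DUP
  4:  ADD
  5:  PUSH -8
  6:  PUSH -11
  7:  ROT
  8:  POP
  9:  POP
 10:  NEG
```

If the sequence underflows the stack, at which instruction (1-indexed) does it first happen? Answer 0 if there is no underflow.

0

PUSH -6  -> [-6]
PUSH -5  -> [-6, -5]
DUP      -> [-6, -5, -5]
ADD      -> [-6, -10]
PUSH -8  -> [-6, -10, -8]
PUSH -11 -> [-6, -10, -8, -11]
ROT      -> [-6, -8, -11, -10]
POP      -> [-6, -8, -11]
POP      -> [-6, -8]
NEG      -> [-6, 8]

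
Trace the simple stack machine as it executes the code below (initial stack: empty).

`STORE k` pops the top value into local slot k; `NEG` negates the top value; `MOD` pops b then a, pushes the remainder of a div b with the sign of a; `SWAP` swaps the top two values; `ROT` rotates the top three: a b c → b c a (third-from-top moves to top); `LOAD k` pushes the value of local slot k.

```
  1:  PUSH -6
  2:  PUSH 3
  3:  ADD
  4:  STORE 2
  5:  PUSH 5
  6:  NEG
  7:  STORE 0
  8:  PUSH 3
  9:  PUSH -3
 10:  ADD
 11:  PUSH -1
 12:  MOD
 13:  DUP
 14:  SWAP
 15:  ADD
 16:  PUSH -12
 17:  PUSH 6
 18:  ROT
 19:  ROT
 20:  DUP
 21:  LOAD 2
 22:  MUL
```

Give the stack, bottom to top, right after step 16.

PUSH -6  : [-6]
PUSH 3   : [-6, 3]
ADD      : [-3]
STORE 2  : []
PUSH 5   : [5]
NEG      : [-5]
STORE 0  : []
PUSH 3   : [3]
PUSH -3  : [3, -3]
ADD      : [0]
PUSH -1  : [0, -1]
MOD      : [0]
DUP      : [0, 0]
SWAP     : [0, 0]
ADD      : [0]
PUSH -12 : [0, -12]

[0, -12]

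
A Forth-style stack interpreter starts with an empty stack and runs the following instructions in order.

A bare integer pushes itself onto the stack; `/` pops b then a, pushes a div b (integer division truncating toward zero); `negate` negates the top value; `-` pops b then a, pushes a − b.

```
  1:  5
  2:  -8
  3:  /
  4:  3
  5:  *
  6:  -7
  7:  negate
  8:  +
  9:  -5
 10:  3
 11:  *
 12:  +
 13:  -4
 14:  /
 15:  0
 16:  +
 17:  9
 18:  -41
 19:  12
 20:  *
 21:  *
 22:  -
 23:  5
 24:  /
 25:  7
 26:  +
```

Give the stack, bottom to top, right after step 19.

5       5
-8      5 -8
/       0
3       0 3
*       0
-7      0 -7
negate  0 7
+       7
-5      7 -5
3       7 -5 3
*       7 -15
+       -8
-4      -8 -4
/       2
0       2 0
+       2
9       2 9
-41     2 9 -41
12      2 9 -41 12

[2, 9, -41, 12]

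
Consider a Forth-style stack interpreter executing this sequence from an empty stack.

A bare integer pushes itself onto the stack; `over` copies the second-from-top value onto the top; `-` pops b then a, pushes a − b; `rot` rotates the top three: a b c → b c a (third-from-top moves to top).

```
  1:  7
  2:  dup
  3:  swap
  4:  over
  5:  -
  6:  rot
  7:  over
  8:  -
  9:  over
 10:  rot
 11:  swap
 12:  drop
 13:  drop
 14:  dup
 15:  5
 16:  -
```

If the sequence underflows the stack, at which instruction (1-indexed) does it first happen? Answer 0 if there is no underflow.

6

7    → 7
dup  → 7 7
swap → 7 7
over → 7 7 7
-    → 7 0
rot  — needs 3 operands, stack has 2 → underflow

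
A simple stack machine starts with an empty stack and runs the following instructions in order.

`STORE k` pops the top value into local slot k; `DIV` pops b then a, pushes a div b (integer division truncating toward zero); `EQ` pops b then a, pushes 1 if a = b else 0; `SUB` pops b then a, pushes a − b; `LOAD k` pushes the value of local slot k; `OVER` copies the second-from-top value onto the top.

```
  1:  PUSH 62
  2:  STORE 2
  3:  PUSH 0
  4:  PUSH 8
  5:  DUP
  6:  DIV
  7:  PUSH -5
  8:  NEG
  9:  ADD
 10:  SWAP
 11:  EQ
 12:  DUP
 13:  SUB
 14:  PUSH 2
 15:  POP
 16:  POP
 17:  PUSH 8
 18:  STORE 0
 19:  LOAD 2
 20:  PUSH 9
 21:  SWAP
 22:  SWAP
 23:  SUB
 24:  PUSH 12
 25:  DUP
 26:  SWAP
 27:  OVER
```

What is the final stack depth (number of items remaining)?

PUSH 62 : [62]
STORE 2 : []
PUSH 0  : [0]
PUSH 8  : [0, 8]
DUP     : [0, 8, 8]
DIV     : [0, 1]
PUSH -5 : [0, 1, -5]
NEG     : [0, 1, 5]
ADD     : [0, 6]
SWAP    : [6, 0]
EQ      : [0]
DUP     : [0, 0]
SUB     : [0]
PUSH 2  : [0, 2]
POP     : [0]
POP     : []
PUSH 8  : [8]
STORE 0 : []
LOAD 2  : [62]
PUSH 9  : [62, 9]
SWAP    : [9, 62]
SWAP    : [62, 9]
SUB     : [53]
PUSH 12 : [53, 12]
DUP     : [53, 12, 12]
SWAP    : [53, 12, 12]
OVER    : [53, 12, 12, 12]

4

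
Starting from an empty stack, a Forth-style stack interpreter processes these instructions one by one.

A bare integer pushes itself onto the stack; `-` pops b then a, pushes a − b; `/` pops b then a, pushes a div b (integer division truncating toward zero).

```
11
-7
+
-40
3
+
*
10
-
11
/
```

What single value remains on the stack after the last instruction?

-14

11  → [11]
-7  → [11, -7]
+   → [4]
-40 → [4, -40]
3   → [4, -40, 3]
+   → [4, -37]
*   → [-148]
10  → [-148, 10]
-   → [-158]
11  → [-158, 11]
/   → [-14]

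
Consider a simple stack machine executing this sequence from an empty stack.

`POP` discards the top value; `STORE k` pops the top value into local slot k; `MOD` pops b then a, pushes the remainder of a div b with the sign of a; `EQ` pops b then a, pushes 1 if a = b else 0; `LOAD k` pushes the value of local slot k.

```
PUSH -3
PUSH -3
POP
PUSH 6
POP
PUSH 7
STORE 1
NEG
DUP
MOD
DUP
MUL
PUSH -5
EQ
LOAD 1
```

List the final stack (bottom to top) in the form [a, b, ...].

[0, 7]

PUSH -3 -> [-3]
PUSH -3 -> [-3, -3]
POP     -> [-3]
PUSH 6  -> [-3, 6]
POP     -> [-3]
PUSH 7  -> [-3, 7]
STORE 1 -> [-3]
NEG     -> [3]
DUP     -> [3, 3]
MOD     -> [0]
DUP     -> [0, 0]
MUL     -> [0]
PUSH -5 -> [0, -5]
EQ      -> [0]
LOAD 1  -> [0, 7]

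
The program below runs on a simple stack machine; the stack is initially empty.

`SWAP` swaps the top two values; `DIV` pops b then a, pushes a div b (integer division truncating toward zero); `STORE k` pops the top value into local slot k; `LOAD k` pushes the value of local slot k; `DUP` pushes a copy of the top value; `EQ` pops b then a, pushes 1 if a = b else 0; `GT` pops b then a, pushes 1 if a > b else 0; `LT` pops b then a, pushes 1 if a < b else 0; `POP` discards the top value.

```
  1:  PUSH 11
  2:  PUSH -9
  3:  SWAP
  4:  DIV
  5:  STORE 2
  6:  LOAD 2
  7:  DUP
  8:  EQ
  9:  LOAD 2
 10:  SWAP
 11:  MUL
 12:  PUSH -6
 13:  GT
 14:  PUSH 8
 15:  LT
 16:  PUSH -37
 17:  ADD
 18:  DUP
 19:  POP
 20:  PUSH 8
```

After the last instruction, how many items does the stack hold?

PUSH 11  -> [11]
PUSH -9  -> [11, -9]
SWAP     -> [-9, 11]
DIV      -> [0]
STORE 2  -> []
LOAD 2   -> [0]
DUP      -> [0, 0]
EQ       -> [1]
LOAD 2   -> [1, 0]
SWAP     -> [0, 1]
MUL      -> [0]
PUSH -6  -> [0, -6]
GT       -> [1]
PUSH 8   -> [1, 8]
LT       -> [1]
PUSH -37 -> [1, -37]
ADD      -> [-36]
DUP      -> [-36, -36]
POP      -> [-36]
PUSH 8   -> [-36, 8]

2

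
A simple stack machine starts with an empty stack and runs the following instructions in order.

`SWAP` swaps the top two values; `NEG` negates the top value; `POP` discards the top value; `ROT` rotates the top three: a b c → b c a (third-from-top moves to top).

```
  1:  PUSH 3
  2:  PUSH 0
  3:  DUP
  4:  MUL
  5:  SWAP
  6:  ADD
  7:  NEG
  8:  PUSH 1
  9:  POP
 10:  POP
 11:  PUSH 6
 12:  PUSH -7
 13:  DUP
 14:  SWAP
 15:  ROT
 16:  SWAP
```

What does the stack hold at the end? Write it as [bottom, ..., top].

PUSH 3  -> [3]
PUSH 0  -> [3, 0]
DUP     -> [3, 0, 0]
MUL     -> [3, 0]
SWAP    -> [0, 3]
ADD     -> [3]
NEG     -> [-3]
PUSH 1  -> [-3, 1]
POP     -> [-3]
POP     -> []
PUSH 6  -> [6]
PUSH -7 -> [6, -7]
DUP     -> [6, -7, -7]
SWAP    -> [6, -7, -7]
ROT     -> [-7, -7, 6]
SWAP    -> [-7, 6, -7]

[-7, 6, -7]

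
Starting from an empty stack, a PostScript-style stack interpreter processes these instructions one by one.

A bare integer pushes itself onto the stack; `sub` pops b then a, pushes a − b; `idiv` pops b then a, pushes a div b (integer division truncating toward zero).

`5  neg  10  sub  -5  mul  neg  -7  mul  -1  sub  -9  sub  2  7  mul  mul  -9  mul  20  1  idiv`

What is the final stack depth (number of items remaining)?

5    -> [5]
neg  -> [-5]
10   -> [-5, 10]
sub  -> [-15]
-5   -> [-15, -5]
mul  -> [75]
neg  -> [-75]
-7   -> [-75, -7]
mul  -> [525]
-1   -> [525, -1]
sub  -> [526]
-9   -> [526, -9]
sub  -> [535]
2    -> [535, 2]
7    -> [535, 2, 7]
mul  -> [535, 14]
mul  -> [7490]
-9   -> [7490, -9]
mul  -> [-67410]
20   -> [-67410, 20]
1    -> [-67410, 20, 1]
idiv -> [-67410, 20]

2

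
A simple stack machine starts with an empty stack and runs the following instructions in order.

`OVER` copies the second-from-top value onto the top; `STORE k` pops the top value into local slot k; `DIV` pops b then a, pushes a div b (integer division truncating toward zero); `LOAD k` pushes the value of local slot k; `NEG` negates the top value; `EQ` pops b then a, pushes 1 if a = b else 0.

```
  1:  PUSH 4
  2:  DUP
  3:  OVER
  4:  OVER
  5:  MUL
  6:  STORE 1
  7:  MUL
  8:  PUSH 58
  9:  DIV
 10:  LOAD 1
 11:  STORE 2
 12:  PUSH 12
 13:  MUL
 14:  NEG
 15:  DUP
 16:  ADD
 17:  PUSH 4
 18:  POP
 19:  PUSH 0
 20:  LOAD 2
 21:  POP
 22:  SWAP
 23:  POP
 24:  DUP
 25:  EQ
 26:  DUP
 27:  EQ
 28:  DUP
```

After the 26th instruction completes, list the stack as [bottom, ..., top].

[1, 1]

PUSH 4  : [4]
DUP     : [4, 4]
OVER    : [4, 4, 4]
OVER    : [4, 4, 4, 4]
MUL     : [4, 4, 16]
STORE 1 : [4, 4]
MUL     : [16]
PUSH 58 : [16, 58]
DIV     : [0]
LOAD 1  : [0, 16]
STORE 2 : [0]
PUSH 12 : [0, 12]
MUL     : [0]
NEG     : [0]
DUP     : [0, 0]
ADD     : [0]
PUSH 4  : [0, 4]
POP     : [0]
PUSH 0  : [0, 0]
LOAD 2  : [0, 0, 16]
POP     : [0, 0]
SWAP    : [0, 0]
POP     : [0]
DUP     : [0, 0]
EQ      : [1]
DUP     : [1, 1]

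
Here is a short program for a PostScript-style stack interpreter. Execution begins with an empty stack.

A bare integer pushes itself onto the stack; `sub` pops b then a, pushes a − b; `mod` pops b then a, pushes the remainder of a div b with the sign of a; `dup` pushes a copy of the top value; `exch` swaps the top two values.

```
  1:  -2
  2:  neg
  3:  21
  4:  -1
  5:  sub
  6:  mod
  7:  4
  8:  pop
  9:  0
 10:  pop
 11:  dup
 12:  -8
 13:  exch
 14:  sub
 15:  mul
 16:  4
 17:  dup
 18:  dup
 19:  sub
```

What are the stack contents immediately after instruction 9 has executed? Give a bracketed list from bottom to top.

[2, 0]

-2  -> -2
neg -> 2
21  -> 2 21
-1  -> 2 21 -1
sub -> 2 22
mod -> 2
4   -> 2 4
pop -> 2
0   -> 2 0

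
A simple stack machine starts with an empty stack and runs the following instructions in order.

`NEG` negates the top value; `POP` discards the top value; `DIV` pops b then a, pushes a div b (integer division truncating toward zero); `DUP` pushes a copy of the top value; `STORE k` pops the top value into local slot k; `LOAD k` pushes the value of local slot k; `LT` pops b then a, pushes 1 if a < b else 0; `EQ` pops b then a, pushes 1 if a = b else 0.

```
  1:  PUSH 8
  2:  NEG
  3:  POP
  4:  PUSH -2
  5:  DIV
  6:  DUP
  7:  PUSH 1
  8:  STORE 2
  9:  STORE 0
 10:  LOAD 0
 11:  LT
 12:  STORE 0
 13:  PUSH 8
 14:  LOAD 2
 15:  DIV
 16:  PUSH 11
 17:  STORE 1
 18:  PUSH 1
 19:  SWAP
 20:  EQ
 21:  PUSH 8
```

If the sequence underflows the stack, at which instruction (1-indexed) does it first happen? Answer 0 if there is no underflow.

PUSH 8  -> [8]
NEG     -> [-8]
POP     -> []
PUSH -2 -> [-2]
DIV  — needs 2 operands, stack has 1 → underflow

5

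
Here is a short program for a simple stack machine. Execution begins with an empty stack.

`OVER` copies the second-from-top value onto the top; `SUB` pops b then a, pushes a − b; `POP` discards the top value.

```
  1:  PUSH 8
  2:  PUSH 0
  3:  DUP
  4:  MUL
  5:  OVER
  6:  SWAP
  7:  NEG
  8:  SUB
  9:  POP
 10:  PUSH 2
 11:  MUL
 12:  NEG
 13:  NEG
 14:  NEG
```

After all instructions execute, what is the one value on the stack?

PUSH 8 : 8
PUSH 0 : 8 0
DUP    : 8 0 0
MUL    : 8 0
OVER   : 8 0 8
SWAP   : 8 8 0
NEG    : 8 8 0
SUB    : 8 8
POP    : 8
PUSH 2 : 8 2
MUL    : 16
NEG    : -16
NEG    : 16
NEG    : -16

-16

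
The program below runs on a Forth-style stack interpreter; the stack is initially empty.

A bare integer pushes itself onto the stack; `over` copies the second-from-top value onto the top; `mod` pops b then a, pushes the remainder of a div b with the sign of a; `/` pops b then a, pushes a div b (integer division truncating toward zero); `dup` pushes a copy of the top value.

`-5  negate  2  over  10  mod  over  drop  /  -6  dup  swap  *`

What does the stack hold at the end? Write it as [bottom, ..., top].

[5, 0, 36]

-5     → [-5]
negate → [5]
2      → [5, 2]
over   → [5, 2, 5]
10     → [5, 2, 5, 10]
mod    → [5, 2, 5]
over   → [5, 2, 5, 2]
drop   → [5, 2, 5]
/      → [5, 0]
-6     → [5, 0, -6]
dup    → [5, 0, -6, -6]
swap   → [5, 0, -6, -6]
*      → [5, 0, 36]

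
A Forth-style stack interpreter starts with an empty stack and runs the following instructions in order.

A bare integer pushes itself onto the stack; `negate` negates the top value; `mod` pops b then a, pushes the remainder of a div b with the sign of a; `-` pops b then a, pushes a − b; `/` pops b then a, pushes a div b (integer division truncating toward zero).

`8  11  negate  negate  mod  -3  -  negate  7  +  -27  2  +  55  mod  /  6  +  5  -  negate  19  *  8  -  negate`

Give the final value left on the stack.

8       8
11      8 11
negate  8 -11
negate  8 11
mod     8
-3      8 -3
-       11
negate  -11
7       -11 7
+       -4
-27     -4 -27
2       -4 -27 2
+       -4 -25
55      -4 -25 55
mod     -4 -25
/       0
6       0 6
+       6
5       6 5
-       1
negate  -1
19      -1 19
*       -19
8       -19 8
-       -27
negate  27

27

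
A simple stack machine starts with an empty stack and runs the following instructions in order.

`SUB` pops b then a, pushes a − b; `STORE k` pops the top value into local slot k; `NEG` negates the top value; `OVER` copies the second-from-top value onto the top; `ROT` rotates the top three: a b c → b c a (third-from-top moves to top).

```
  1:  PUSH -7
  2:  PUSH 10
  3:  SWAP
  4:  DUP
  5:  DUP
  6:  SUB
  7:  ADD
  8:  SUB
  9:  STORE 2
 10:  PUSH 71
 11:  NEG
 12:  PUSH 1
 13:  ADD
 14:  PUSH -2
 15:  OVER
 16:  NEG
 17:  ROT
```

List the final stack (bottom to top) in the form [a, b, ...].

PUSH -7  -7
PUSH 10  -7 10
SWAP     10 -7
DUP      10 -7 -7
DUP      10 -7 -7 -7
SUB      10 -7 0
ADD      10 -7
SUB      17
STORE 2  (empty)
PUSH 71  71
NEG      -71
PUSH 1   -71 1
ADD      -70
PUSH -2  -70 -2
OVER     -70 -2 -70
NEG      -70 -2 70
ROT      -2 70 -70

[-2, 70, -70]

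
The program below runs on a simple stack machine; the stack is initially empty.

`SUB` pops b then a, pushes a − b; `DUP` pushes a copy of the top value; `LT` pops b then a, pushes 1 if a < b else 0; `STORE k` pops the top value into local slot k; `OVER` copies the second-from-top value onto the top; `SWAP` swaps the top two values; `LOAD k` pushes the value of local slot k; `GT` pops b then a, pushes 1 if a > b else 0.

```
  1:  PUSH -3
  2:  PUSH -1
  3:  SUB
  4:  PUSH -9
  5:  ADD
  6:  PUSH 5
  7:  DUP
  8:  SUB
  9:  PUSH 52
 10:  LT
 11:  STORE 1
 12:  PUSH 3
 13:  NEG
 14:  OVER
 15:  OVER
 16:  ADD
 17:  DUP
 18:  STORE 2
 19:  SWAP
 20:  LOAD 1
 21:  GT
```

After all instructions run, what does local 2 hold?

PUSH -3 : -3
PUSH -1 : -3 -1
SUB     : -2
PUSH -9 : -2 -9
ADD     : -11
PUSH 5  : -11 5
DUP     : -11 5 5
SUB     : -11 0
PUSH 52 : -11 0 52
LT      : -11 1
STORE 1 : -11
PUSH 3  : -11 3
NEG     : -11 -3
OVER    : -11 -3 -11
OVER    : -11 -3 -11 -3
ADD     : -11 -3 -14
DUP     : -11 -3 -14 -14
STORE 2 : -11 -3 -14
SWAP    : -11 -14 -3
LOAD 1  : -11 -14 -3 1
GT      : -11 -14 0

-14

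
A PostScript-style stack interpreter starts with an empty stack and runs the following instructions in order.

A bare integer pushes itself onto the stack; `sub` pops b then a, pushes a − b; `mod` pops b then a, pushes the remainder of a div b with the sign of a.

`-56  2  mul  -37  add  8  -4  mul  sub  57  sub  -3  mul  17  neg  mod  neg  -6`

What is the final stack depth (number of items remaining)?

-56 : [-56]
2   : [-56, 2]
mul : [-112]
-37 : [-112, -37]
add : [-149]
8   : [-149, 8]
-4  : [-149, 8, -4]
mul : [-149, -32]
sub : [-117]
57  : [-117, 57]
sub : [-174]
-3  : [-174, -3]
mul : [522]
17  : [522, 17]
neg : [522, -17]
mod : [12]
neg : [-12]
-6  : [-12, -6]

2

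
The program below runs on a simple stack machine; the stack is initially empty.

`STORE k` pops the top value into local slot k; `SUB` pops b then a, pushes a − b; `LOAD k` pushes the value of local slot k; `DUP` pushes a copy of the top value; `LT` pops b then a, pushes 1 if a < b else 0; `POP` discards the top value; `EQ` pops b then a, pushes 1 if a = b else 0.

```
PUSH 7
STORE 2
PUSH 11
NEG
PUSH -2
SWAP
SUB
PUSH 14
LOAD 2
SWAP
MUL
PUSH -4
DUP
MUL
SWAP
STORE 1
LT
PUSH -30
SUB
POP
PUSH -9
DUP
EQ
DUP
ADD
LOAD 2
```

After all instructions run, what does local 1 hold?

98

PUSH 7   → [7]
STORE 2  → []
PUSH 11  → [11]
NEG      → [-11]
PUSH -2  → [-11, -2]
SWAP     → [-2, -11]
SUB      → [9]
PUSH 14  → [9, 14]
LOAD 2   → [9, 14, 7]
SWAP     → [9, 7, 14]
MUL      → [9, 98]
PUSH -4  → [9, 98, -4]
DUP      → [9, 98, -4, -4]
MUL      → [9, 98, 16]
SWAP     → [9, 16, 98]
STORE 1  → [9, 16]
LT       → [1]
PUSH -30 → [1, -30]
SUB      → [31]
POP      → []
PUSH -9  → [-9]
DUP      → [-9, -9]
EQ       → [1]
DUP      → [1, 1]
ADD      → [2]
LOAD 2   → [2, 7]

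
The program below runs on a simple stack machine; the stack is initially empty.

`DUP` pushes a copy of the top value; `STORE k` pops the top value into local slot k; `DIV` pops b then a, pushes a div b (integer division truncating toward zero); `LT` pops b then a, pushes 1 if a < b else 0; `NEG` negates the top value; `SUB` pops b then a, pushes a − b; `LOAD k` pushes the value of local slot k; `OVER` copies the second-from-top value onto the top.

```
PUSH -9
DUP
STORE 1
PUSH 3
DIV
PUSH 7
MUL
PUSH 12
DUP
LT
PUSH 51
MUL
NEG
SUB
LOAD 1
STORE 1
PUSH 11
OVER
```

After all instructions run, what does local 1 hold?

-9

PUSH -9 → [-9]
DUP     → [-9, -9]
STORE 1 → [-9]
PUSH 3  → [-9, 3]
DIV     → [-3]
PUSH 7  → [-3, 7]
MUL     → [-21]
PUSH 12 → [-21, 12]
DUP     → [-21, 12, 12]
LT      → [-21, 0]
PUSH 51 → [-21, 0, 51]
MUL     → [-21, 0]
NEG     → [-21, 0]
SUB     → [-21]
LOAD 1  → [-21, -9]
STORE 1 → [-21]
PUSH 11 → [-21, 11]
OVER    → [-21, 11, -21]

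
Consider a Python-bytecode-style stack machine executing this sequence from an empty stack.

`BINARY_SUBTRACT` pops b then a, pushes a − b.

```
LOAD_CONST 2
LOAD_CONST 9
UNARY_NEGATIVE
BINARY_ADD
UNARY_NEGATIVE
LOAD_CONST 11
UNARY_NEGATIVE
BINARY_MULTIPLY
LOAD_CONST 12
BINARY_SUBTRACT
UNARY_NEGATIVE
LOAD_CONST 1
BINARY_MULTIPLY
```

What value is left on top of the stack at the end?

LOAD_CONST 2    → 2
LOAD_CONST 9    → 2 9
UNARY_NEGATIVE  → 2 -9
BINARY_ADD      → -7
UNARY_NEGATIVE  → 7
LOAD_CONST 11   → 7 11
UNARY_NEGATIVE  → 7 -11
BINARY_MULTIPLY → -77
LOAD_CONST 12   → -77 12
BINARY_SUBTRACT → -89
UNARY_NEGATIVE  → 89
LOAD_CONST 1    → 89 1
BINARY_MULTIPLY → 89

89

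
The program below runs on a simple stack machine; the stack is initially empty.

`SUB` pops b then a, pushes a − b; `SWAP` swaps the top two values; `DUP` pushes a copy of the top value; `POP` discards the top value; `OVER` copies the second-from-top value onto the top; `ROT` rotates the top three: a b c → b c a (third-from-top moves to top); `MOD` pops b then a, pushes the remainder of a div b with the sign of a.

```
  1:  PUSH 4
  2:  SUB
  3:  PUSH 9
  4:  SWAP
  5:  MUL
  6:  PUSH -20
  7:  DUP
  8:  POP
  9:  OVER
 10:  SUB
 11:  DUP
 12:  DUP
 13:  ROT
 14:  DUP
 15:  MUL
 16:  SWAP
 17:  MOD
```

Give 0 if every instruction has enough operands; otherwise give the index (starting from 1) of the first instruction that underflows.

PUSH 4  [4]
SUB  — needs 2 operands, stack has 1 → underflow

2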